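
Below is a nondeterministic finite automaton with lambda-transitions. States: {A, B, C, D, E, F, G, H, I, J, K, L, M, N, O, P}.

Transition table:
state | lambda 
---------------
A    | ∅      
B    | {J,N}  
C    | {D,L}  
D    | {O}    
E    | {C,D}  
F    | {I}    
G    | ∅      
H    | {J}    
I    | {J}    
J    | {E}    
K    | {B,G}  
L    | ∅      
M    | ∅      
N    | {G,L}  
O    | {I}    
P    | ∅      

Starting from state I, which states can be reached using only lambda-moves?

{C, D, E, I, J, L, O}

Start with {I}.
From I via lambda: add J.
From J via lambda: add E.
From E via lambda: add C, D.
From C via lambda: add L.
From D via lambda: add O.
No new states can be added; the closed set is {C, D, E, I, J, L, O}.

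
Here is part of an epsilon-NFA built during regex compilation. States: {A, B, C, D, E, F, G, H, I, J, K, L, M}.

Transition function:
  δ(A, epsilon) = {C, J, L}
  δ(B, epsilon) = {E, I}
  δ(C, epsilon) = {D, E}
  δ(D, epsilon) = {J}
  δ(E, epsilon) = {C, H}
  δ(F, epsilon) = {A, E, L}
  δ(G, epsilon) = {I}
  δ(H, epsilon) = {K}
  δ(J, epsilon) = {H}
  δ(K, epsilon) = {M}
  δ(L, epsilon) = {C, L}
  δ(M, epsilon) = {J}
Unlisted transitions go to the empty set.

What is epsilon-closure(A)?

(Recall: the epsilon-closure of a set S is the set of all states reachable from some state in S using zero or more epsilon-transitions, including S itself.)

Start with {A}.
From A via epsilon: add C, J, L.
From C via epsilon: add D, E.
From J via epsilon: add H.
From H via epsilon: add K.
From K via epsilon: add M.
No new states can be added; the closed set is {A, C, D, E, H, J, K, L, M}.

{A, C, D, E, H, J, K, L, M}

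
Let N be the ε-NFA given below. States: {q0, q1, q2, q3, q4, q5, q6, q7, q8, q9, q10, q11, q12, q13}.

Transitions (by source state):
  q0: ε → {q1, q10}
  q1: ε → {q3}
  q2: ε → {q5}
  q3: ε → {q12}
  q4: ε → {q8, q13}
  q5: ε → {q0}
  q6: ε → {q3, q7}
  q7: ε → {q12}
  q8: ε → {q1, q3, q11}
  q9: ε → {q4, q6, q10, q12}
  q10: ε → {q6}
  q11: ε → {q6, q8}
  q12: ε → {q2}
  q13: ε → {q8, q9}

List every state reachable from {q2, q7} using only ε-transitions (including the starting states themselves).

{q0, q1, q2, q3, q5, q6, q7, q10, q12}

Start with {q2, q7}.
From q2 via ε: add q5.
From q7 via ε: add q12.
From q5 via ε: add q0.
From q0 via ε: add q1, q10.
From q1 via ε: add q3.
From q10 via ε: add q6.
No new states can be added; the closed set is {q0, q1, q2, q3, q5, q6, q7, q10, q12}.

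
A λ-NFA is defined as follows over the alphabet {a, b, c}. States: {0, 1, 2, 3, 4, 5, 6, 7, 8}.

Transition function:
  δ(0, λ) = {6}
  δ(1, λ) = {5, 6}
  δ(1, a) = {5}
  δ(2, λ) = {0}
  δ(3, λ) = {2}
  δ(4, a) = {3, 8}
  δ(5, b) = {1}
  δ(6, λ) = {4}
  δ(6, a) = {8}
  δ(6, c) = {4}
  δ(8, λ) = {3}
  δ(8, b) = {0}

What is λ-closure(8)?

Start with {8}.
From 8 via λ: add 3.
From 3 via λ: add 2.
From 2 via λ: add 0.
From 0 via λ: add 6.
From 6 via λ: add 4.
No new states can be added; the closed set is {0, 2, 3, 4, 6, 8}.

{0, 2, 3, 4, 6, 8}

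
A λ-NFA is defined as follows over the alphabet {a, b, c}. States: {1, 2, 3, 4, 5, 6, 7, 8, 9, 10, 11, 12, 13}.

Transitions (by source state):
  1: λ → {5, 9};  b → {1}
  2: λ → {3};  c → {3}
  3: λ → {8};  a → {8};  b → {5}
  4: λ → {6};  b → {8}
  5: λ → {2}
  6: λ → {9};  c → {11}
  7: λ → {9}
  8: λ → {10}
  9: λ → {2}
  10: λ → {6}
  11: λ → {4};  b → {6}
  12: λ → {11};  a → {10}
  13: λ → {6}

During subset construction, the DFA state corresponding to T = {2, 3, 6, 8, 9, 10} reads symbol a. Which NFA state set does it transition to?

3 on a → {8}.
No a-transition from 2, 6, 8, 9, 10.
Union after reading a: {8}.
Now take the λ-closure:
From 8 via λ: add 10.
From 10 via λ: add 6.
From 6 via λ: add 9.
From 9 via λ: add 2.
From 2 via λ: add 3.
No new states can be added; the closed set is {2, 3, 6, 8, 9, 10}.

{2, 3, 6, 8, 9, 10}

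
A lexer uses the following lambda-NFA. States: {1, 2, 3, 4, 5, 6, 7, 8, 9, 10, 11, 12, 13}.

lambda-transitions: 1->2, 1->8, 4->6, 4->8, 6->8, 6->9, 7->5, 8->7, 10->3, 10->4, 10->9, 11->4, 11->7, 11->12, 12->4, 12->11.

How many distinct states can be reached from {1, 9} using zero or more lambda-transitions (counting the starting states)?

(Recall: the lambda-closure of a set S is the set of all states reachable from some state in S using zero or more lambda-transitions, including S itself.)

6

Start with {1, 9}.
From 1 via lambda: add 2, 8.
From 8 via lambda: add 7.
From 7 via lambda: add 5.
lambda-closure = {1, 2, 5, 7, 8, 9}, which has 6 states.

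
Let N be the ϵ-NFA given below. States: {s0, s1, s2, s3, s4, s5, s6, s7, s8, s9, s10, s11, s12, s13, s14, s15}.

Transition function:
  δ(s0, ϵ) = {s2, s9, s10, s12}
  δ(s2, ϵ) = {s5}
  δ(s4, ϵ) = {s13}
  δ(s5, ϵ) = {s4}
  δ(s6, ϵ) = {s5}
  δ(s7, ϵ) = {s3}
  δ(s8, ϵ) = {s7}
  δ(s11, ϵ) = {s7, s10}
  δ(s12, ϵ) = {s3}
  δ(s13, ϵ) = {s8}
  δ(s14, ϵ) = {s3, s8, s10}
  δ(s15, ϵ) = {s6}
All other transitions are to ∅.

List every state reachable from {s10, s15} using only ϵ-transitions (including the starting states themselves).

Start with {s10, s15}.
From s15 via ϵ: add s6.
From s6 via ϵ: add s5.
From s5 via ϵ: add s4.
From s4 via ϵ: add s13.
From s13 via ϵ: add s8.
From s8 via ϵ: add s7.
From s7 via ϵ: add s3.
No new states can be added; the closed set is {s3, s4, s5, s6, s7, s8, s10, s13, s15}.

{s3, s4, s5, s6, s7, s8, s10, s13, s15}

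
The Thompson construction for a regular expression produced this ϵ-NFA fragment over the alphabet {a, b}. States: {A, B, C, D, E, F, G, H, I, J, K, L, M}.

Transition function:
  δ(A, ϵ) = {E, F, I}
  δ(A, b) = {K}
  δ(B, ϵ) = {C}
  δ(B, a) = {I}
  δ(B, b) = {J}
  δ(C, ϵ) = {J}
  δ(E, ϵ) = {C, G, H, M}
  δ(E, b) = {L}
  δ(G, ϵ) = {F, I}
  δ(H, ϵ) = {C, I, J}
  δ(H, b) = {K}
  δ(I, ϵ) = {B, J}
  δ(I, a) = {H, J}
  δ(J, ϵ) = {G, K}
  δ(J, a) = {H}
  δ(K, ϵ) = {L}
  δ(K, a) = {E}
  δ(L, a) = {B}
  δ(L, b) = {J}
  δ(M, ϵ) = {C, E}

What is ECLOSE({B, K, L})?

Start with {B, K, L}.
From B via ϵ: add C.
From C via ϵ: add J.
From J via ϵ: add G.
From G via ϵ: add F, I.
No new states can be added; the closed set is {B, C, F, G, I, J, K, L}.

{B, C, F, G, I, J, K, L}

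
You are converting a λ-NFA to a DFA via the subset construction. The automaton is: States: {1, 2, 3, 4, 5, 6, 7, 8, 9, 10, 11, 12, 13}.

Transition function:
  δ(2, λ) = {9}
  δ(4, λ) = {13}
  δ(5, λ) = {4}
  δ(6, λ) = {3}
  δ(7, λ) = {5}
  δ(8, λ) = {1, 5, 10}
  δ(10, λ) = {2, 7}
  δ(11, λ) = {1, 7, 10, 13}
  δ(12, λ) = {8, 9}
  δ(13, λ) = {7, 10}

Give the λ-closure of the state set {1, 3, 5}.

{1, 2, 3, 4, 5, 7, 9, 10, 13}

Start with {1, 3, 5}.
From 5 via λ: add 4.
From 4 via λ: add 13.
From 13 via λ: add 7, 10.
From 10 via λ: add 2.
From 2 via λ: add 9.
No new states can be added; the closed set is {1, 2, 3, 4, 5, 7, 9, 10, 13}.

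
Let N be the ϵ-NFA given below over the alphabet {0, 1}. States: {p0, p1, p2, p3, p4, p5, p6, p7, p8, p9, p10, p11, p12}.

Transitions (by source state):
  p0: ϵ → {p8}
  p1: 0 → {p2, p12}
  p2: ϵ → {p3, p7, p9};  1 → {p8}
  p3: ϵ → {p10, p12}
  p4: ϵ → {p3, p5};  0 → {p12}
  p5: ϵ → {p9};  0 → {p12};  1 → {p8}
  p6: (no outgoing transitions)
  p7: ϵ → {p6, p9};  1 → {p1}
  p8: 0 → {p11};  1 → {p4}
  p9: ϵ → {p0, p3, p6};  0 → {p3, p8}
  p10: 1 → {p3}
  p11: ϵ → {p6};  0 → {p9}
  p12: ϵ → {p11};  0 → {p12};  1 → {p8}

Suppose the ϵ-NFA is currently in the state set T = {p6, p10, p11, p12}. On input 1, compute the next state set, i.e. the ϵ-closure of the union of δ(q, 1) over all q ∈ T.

p10 on 1 → {p3}.
p12 on 1 → {p8}.
No 1-transition from p6, p11.
Union after reading 1: {p3, p8}.
Now take the ϵ-closure:
From p3 via ϵ: add p10, p12.
From p12 via ϵ: add p11.
From p11 via ϵ: add p6.
No new states can be added; the closed set is {p3, p6, p8, p10, p11, p12}.

{p3, p6, p8, p10, p11, p12}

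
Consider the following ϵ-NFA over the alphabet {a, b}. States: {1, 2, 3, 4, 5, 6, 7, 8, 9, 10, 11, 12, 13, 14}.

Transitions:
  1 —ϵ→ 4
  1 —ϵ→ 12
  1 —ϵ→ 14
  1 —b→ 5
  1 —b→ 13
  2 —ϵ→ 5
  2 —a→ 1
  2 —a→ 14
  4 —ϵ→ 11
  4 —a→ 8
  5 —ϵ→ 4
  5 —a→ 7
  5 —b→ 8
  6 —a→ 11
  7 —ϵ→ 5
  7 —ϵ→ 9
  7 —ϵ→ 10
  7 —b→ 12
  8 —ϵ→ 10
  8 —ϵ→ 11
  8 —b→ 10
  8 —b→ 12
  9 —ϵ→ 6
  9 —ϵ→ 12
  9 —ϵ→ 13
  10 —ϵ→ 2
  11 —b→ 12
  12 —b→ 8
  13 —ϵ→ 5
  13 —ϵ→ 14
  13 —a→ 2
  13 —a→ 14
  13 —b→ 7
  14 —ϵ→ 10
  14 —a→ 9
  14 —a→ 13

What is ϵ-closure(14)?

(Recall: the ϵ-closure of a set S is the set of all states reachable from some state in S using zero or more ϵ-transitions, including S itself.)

{2, 4, 5, 10, 11, 14}

Start with {14}.
From 14 via ϵ: add 10.
From 10 via ϵ: add 2.
From 2 via ϵ: add 5.
From 5 via ϵ: add 4.
From 4 via ϵ: add 11.
No new states can be added; the closed set is {2, 4, 5, 10, 11, 14}.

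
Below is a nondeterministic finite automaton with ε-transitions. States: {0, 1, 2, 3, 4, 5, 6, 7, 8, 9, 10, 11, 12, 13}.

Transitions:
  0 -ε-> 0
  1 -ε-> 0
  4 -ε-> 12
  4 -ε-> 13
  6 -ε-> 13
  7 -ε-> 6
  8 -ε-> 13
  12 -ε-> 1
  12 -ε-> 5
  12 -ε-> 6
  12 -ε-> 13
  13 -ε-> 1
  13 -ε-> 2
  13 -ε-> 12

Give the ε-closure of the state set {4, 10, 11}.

{0, 1, 2, 4, 5, 6, 10, 11, 12, 13}

Start with {4, 10, 11}.
From 4 via ε: add 12, 13.
From 12 via ε: add 1, 5, 6.
From 13 via ε: add 2.
From 1 via ε: add 0.
No new states can be added; the closed set is {0, 1, 2, 4, 5, 6, 10, 11, 12, 13}.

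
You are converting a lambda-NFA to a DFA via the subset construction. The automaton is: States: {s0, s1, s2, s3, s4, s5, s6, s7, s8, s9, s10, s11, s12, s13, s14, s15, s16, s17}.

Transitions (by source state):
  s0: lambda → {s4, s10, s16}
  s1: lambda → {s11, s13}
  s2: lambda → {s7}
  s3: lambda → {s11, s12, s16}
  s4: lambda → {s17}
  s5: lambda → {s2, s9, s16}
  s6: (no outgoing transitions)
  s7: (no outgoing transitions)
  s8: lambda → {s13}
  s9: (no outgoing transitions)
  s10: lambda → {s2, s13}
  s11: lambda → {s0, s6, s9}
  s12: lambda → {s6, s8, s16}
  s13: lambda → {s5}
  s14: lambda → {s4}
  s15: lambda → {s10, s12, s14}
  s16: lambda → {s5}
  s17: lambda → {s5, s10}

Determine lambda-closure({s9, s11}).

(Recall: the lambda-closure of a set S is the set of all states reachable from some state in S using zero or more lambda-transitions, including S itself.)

Start with {s9, s11}.
From s11 via lambda: add s0, s6.
From s0 via lambda: add s4, s10, s16.
From s4 via lambda: add s17.
From s10 via lambda: add s2, s13.
From s16 via lambda: add s5.
From s2 via lambda: add s7.
No new states can be added; the closed set is {s0, s2, s4, s5, s6, s7, s9, s10, s11, s13, s16, s17}.

{s0, s2, s4, s5, s6, s7, s9, s10, s11, s13, s16, s17}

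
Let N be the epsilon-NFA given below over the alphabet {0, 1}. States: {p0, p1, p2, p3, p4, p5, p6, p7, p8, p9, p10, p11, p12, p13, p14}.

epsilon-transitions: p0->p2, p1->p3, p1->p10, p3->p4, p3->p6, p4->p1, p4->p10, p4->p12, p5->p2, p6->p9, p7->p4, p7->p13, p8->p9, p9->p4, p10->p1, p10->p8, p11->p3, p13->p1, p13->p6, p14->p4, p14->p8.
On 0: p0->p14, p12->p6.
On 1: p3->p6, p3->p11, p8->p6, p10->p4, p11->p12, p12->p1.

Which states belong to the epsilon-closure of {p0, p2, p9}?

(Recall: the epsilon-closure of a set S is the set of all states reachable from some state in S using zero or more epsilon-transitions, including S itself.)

Start with {p0, p2, p9}.
From p9 via epsilon: add p4.
From p4 via epsilon: add p1, p10, p12.
From p1 via epsilon: add p3.
From p10 via epsilon: add p8.
From p3 via epsilon: add p6.
No new states can be added; the closed set is {p0, p1, p2, p3, p4, p6, p8, p9, p10, p12}.

{p0, p1, p2, p3, p4, p6, p8, p9, p10, p12}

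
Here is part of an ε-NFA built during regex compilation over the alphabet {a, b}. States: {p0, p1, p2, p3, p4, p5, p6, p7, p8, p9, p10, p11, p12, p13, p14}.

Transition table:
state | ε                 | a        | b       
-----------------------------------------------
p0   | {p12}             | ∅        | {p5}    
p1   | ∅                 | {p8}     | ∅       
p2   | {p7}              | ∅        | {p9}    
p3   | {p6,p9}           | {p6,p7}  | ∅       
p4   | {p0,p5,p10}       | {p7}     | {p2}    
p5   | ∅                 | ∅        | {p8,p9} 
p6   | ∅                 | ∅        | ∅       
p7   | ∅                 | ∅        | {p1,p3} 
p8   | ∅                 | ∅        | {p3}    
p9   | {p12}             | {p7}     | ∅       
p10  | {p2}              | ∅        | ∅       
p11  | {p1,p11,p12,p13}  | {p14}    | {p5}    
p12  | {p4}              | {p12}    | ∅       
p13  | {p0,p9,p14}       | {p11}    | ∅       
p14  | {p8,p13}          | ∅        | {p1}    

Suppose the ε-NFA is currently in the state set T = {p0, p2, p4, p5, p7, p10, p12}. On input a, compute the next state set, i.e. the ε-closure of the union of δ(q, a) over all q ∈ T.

{p0, p2, p4, p5, p7, p10, p12}

p4 on a → {p7}.
p12 on a → {p12}.
No a-transition from p0, p2, p5, p7, p10.
Union after reading a: {p7, p12}.
Now take the ε-closure:
From p12 via ε: add p4.
From p4 via ε: add p0, p5, p10.
From p10 via ε: add p2.
No new states can be added; the closed set is {p0, p2, p4, p5, p7, p10, p12}.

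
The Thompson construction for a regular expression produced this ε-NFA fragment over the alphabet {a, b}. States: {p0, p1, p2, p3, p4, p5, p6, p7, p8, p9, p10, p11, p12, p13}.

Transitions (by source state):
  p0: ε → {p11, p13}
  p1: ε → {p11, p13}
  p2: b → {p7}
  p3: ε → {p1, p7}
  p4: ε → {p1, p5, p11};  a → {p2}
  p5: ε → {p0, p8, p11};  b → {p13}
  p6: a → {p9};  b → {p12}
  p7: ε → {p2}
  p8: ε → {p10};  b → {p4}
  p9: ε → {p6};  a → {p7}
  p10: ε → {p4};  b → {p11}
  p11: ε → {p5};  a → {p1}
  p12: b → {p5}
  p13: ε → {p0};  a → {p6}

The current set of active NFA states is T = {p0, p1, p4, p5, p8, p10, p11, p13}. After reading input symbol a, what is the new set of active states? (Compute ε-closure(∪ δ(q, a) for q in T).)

{p0, p1, p2, p4, p5, p6, p8, p10, p11, p13}

p4 on a → {p2}.
p11 on a → {p1}.
p13 on a → {p6}.
No a-transition from p0, p1, p5, p8, p10.
Union after reading a: {p1, p2, p6}.
Now take the ε-closure:
From p1 via ε: add p11, p13.
From p11 via ε: add p5.
From p13 via ε: add p0.
From p5 via ε: add p8.
From p8 via ε: add p10.
From p10 via ε: add p4.
No new states can be added; the closed set is {p0, p1, p2, p4, p5, p6, p8, p10, p11, p13}.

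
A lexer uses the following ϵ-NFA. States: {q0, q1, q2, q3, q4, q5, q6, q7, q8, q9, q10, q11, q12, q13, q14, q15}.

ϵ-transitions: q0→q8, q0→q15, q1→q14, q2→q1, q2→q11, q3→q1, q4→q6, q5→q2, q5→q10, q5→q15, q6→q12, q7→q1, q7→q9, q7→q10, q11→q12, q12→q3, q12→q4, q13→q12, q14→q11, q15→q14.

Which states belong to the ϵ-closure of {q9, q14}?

Start with {q9, q14}.
From q14 via ϵ: add q11.
From q11 via ϵ: add q12.
From q12 via ϵ: add q3, q4.
From q3 via ϵ: add q1.
From q4 via ϵ: add q6.
No new states can be added; the closed set is {q1, q3, q4, q6, q9, q11, q12, q14}.

{q1, q3, q4, q6, q9, q11, q12, q14}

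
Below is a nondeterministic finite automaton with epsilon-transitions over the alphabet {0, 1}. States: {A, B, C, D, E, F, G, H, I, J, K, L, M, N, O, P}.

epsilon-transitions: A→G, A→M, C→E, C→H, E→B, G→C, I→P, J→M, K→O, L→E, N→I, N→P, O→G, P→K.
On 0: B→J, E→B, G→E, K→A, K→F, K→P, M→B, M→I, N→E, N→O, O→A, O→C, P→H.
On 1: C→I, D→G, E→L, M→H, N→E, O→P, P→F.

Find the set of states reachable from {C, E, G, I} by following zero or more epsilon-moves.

{B, C, E, G, H, I, K, O, P}

Start with {C, E, G, I}.
From C via epsilon: add H.
From E via epsilon: add B.
From I via epsilon: add P.
From P via epsilon: add K.
From K via epsilon: add O.
No new states can be added; the closed set is {B, C, E, G, H, I, K, O, P}.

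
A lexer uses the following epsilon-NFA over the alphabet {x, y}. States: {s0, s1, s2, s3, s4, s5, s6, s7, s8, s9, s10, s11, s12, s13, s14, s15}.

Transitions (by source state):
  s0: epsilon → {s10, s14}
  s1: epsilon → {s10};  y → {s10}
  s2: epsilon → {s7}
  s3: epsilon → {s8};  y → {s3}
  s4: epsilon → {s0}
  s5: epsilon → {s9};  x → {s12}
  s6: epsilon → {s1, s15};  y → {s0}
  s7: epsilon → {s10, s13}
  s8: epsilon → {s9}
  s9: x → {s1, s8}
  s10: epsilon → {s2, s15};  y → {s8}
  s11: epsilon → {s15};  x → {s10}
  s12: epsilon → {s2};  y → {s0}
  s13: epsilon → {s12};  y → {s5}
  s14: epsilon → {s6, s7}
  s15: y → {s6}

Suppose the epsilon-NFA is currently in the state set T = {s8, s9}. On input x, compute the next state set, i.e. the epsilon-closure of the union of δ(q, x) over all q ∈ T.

{s1, s2, s7, s8, s9, s10, s12, s13, s15}

s9 on x → {s1, s8}.
No x-transition from s8.
Union after reading x: {s1, s8}.
Now take the epsilon-closure:
From s1 via epsilon: add s10.
From s8 via epsilon: add s9.
From s10 via epsilon: add s2, s15.
From s2 via epsilon: add s7.
From s7 via epsilon: add s13.
From s13 via epsilon: add s12.
No new states can be added; the closed set is {s1, s2, s7, s8, s9, s10, s12, s13, s15}.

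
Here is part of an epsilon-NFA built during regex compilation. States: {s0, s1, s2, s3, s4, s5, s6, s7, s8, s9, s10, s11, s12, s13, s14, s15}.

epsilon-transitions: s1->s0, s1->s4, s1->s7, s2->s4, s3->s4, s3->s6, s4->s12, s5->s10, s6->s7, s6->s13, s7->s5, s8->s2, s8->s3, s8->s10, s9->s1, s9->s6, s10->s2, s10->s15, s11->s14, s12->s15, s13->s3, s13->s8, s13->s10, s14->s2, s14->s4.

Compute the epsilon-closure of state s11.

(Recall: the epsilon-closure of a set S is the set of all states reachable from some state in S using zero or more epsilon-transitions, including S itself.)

Start with {s11}.
From s11 via epsilon: add s14.
From s14 via epsilon: add s2, s4.
From s4 via epsilon: add s12.
From s12 via epsilon: add s15.
No new states can be added; the closed set is {s2, s4, s11, s12, s14, s15}.

{s2, s4, s11, s12, s14, s15}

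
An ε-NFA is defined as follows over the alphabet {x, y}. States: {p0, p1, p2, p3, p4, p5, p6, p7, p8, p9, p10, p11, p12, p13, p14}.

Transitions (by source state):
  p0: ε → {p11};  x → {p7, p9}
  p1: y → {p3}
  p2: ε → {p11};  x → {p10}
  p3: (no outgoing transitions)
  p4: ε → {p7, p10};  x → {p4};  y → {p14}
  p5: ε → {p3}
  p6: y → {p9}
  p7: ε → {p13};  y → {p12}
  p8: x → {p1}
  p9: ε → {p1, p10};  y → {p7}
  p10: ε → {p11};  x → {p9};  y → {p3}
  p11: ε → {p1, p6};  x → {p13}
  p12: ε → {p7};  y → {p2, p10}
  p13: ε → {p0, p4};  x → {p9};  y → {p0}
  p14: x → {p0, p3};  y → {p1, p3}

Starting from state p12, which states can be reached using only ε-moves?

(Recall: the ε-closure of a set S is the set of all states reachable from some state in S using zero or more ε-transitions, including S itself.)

Start with {p12}.
From p12 via ε: add p7.
From p7 via ε: add p13.
From p13 via ε: add p0, p4.
From p0 via ε: add p11.
From p4 via ε: add p10.
From p11 via ε: add p1, p6.
No new states can be added; the closed set is {p0, p1, p4, p6, p7, p10, p11, p12, p13}.

{p0, p1, p4, p6, p7, p10, p11, p12, p13}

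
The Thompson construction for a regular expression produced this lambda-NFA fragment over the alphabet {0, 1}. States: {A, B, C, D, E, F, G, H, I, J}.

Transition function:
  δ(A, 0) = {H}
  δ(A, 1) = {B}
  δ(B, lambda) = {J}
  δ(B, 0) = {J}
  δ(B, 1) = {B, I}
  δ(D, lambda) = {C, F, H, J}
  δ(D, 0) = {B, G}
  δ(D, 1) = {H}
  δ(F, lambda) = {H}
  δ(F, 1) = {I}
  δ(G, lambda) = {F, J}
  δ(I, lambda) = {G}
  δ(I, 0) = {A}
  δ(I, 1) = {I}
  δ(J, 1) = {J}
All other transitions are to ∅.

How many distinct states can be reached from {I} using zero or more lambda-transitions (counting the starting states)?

5

Start with {I}.
From I via lambda: add G.
From G via lambda: add F, J.
From F via lambda: add H.
lambda-closure = {F, G, H, I, J}, which has 5 states.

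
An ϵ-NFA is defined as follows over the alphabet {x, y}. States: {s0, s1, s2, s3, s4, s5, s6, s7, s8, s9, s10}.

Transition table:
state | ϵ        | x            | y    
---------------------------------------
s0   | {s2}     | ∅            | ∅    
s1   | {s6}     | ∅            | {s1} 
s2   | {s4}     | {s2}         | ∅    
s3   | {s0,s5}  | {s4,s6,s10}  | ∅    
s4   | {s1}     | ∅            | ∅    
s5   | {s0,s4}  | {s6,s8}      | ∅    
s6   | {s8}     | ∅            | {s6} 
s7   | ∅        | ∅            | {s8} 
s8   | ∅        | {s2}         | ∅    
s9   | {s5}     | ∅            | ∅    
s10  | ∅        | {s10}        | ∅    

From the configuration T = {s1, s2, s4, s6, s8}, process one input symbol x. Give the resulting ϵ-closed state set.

{s1, s2, s4, s6, s8}

s2 on x → {s2}.
s8 on x → {s2}.
No x-transition from s1, s4, s6.
Union after reading x: {s2}.
Now take the ϵ-closure:
From s2 via ϵ: add s4.
From s4 via ϵ: add s1.
From s1 via ϵ: add s6.
From s6 via ϵ: add s8.
No new states can be added; the closed set is {s1, s2, s4, s6, s8}.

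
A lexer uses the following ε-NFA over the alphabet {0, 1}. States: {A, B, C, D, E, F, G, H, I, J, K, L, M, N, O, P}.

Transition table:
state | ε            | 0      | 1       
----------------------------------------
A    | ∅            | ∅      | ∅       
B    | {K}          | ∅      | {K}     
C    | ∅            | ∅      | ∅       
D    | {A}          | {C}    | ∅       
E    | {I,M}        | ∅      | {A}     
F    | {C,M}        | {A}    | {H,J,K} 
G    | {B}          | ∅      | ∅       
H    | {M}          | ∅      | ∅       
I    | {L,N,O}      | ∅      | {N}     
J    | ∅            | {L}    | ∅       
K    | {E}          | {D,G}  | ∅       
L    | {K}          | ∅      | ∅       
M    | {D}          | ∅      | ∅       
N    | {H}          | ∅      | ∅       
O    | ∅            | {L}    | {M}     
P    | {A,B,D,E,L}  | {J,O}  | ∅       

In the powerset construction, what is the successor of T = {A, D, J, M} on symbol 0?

D on 0 → {C}.
J on 0 → {L}.
No 0-transition from A, M.
Union after reading 0: {C, L}.
Now take the ε-closure:
From L via ε: add K.
From K via ε: add E.
From E via ε: add I, M.
From I via ε: add N, O.
From M via ε: add D.
From D via ε: add A.
From N via ε: add H.
No new states can be added; the closed set is {A, C, D, E, H, I, K, L, M, N, O}.

{A, C, D, E, H, I, K, L, M, N, O}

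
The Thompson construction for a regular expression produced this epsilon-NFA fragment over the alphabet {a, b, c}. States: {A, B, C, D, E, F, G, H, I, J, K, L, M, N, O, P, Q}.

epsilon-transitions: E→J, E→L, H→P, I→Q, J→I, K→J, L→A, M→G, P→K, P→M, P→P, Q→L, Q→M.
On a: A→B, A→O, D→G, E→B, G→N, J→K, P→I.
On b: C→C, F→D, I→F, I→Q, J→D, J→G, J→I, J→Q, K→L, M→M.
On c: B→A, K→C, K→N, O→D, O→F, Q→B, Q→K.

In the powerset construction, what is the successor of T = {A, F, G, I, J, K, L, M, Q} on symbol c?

{A, B, C, G, I, J, K, L, M, N, Q}

K on c → {C, N}.
Q on c → {B, K}.
No c-transition from A, F, G, I, J, L, M.
Union after reading c: {B, C, K, N}.
Now take the epsilon-closure:
From K via epsilon: add J.
From J via epsilon: add I.
From I via epsilon: add Q.
From Q via epsilon: add L, M.
From L via epsilon: add A.
From M via epsilon: add G.
No new states can be added; the closed set is {A, B, C, G, I, J, K, L, M, N, Q}.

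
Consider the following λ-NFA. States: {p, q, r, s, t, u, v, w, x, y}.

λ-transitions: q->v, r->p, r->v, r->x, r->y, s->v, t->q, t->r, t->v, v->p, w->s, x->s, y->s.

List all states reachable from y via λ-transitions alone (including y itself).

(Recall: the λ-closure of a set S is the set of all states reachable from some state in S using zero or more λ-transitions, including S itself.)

Start with {y}.
From y via λ: add s.
From s via λ: add v.
From v via λ: add p.
No new states can be added; the closed set is {p, s, v, y}.

{p, s, v, y}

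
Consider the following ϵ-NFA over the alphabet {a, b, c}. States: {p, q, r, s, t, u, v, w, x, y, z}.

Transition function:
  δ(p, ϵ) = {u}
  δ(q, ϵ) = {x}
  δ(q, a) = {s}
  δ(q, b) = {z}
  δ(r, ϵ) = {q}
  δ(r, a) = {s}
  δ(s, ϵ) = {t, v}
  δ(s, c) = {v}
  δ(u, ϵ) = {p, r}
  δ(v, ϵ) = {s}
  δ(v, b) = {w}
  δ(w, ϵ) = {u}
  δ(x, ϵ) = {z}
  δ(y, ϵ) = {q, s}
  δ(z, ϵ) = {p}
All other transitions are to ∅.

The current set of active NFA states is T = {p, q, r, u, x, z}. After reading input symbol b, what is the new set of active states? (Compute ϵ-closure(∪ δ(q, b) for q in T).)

{p, q, r, u, x, z}

q on b → {z}.
No b-transition from p, r, u, x, z.
Union after reading b: {z}.
Now take the ϵ-closure:
From z via ϵ: add p.
From p via ϵ: add u.
From u via ϵ: add r.
From r via ϵ: add q.
From q via ϵ: add x.
No new states can be added; the closed set is {p, q, r, u, x, z}.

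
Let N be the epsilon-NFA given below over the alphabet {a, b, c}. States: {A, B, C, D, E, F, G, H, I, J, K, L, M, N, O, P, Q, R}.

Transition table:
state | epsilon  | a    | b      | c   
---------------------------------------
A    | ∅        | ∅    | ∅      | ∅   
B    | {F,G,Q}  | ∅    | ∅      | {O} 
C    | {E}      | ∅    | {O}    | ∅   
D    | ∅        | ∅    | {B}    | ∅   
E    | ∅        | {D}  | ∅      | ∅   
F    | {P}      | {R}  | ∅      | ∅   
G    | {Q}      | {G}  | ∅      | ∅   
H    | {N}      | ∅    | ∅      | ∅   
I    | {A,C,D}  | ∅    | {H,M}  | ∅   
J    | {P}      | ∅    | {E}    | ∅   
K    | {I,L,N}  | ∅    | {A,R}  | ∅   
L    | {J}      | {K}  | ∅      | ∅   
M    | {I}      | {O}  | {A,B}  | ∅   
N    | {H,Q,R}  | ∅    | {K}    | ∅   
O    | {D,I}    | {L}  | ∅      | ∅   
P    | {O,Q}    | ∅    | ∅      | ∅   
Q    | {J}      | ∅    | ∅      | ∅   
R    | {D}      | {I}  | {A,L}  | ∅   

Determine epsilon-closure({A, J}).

{A, C, D, E, I, J, O, P, Q}

Start with {A, J}.
From J via epsilon: add P.
From P via epsilon: add O, Q.
From O via epsilon: add D, I.
From I via epsilon: add C.
From C via epsilon: add E.
No new states can be added; the closed set is {A, C, D, E, I, J, O, P, Q}.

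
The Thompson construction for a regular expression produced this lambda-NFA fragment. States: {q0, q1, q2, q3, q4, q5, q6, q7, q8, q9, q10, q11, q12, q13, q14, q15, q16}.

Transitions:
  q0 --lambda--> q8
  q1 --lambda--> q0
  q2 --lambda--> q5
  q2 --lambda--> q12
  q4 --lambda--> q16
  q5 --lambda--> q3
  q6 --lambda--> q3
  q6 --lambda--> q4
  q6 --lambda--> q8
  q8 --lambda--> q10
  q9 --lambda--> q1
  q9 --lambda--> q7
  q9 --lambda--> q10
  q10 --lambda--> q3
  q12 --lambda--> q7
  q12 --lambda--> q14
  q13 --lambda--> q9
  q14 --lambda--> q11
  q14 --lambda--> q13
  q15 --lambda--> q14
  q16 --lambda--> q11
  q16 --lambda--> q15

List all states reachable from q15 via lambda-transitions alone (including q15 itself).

{q0, q1, q3, q7, q8, q9, q10, q11, q13, q14, q15}

Start with {q15}.
From q15 via lambda: add q14.
From q14 via lambda: add q11, q13.
From q13 via lambda: add q9.
From q9 via lambda: add q1, q7, q10.
From q1 via lambda: add q0.
From q10 via lambda: add q3.
From q0 via lambda: add q8.
No new states can be added; the closed set is {q0, q1, q3, q7, q8, q9, q10, q11, q13, q14, q15}.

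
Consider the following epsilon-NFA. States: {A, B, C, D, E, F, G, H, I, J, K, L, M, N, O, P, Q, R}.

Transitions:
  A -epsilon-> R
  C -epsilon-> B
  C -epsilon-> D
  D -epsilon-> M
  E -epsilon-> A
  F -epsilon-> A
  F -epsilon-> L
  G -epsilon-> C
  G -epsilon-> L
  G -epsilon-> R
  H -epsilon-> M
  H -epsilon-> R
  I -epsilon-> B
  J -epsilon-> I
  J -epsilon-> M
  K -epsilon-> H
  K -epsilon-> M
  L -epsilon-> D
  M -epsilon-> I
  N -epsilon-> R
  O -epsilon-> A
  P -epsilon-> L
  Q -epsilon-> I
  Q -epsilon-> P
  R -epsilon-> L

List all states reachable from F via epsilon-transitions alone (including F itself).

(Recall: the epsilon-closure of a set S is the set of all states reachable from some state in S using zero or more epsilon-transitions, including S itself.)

Start with {F}.
From F via epsilon: add A, L.
From A via epsilon: add R.
From L via epsilon: add D.
From D via epsilon: add M.
From M via epsilon: add I.
From I via epsilon: add B.
No new states can be added; the closed set is {A, B, D, F, I, L, M, R}.

{A, B, D, F, I, L, M, R}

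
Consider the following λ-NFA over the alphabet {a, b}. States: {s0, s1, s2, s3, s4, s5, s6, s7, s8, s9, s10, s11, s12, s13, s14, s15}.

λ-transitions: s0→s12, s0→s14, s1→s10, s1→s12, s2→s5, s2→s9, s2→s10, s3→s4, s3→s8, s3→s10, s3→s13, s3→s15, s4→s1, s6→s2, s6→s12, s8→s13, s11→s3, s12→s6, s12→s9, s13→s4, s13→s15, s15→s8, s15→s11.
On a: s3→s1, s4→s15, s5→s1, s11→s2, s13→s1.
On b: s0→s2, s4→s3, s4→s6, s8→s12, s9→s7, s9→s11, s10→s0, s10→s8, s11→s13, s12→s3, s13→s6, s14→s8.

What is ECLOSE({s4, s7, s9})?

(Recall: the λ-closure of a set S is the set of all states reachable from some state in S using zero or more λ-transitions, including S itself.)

Start with {s4, s7, s9}.
From s4 via λ: add s1.
From s1 via λ: add s10, s12.
From s12 via λ: add s6.
From s6 via λ: add s2.
From s2 via λ: add s5.
No new states can be added; the closed set is {s1, s2, s4, s5, s6, s7, s9, s10, s12}.

{s1, s2, s4, s5, s6, s7, s9, s10, s12}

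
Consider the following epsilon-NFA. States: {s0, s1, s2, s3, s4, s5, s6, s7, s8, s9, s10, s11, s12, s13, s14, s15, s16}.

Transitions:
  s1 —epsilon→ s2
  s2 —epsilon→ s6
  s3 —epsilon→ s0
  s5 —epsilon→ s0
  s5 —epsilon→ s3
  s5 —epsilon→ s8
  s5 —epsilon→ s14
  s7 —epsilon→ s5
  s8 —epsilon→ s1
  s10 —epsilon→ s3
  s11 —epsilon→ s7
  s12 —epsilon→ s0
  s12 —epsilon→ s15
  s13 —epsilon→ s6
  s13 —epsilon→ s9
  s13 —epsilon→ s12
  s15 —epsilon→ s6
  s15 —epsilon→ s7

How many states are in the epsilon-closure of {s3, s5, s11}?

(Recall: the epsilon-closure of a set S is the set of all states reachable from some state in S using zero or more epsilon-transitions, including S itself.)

10

Start with {s3, s5, s11}.
From s3 via epsilon: add s0.
From s5 via epsilon: add s8, s14.
From s11 via epsilon: add s7.
From s8 via epsilon: add s1.
From s1 via epsilon: add s2.
From s2 via epsilon: add s6.
epsilon-closure = {s0, s1, s2, s3, s5, s6, s7, s8, s11, s14}, which has 10 states.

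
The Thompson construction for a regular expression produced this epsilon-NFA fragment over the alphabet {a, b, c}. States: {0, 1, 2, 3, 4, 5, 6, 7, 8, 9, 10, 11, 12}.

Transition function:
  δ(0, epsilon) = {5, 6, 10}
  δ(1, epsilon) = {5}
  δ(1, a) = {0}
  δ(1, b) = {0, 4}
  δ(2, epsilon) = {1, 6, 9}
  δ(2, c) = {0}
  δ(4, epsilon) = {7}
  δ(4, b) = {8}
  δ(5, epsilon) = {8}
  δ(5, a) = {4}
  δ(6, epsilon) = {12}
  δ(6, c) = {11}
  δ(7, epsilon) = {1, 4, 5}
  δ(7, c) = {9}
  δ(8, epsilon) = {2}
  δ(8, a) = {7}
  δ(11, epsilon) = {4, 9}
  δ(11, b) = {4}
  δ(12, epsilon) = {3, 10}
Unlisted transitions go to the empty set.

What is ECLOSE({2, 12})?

{1, 2, 3, 5, 6, 8, 9, 10, 12}

Start with {2, 12}.
From 2 via epsilon: add 1, 6, 9.
From 12 via epsilon: add 3, 10.
From 1 via epsilon: add 5.
From 5 via epsilon: add 8.
No new states can be added; the closed set is {1, 2, 3, 5, 6, 8, 9, 10, 12}.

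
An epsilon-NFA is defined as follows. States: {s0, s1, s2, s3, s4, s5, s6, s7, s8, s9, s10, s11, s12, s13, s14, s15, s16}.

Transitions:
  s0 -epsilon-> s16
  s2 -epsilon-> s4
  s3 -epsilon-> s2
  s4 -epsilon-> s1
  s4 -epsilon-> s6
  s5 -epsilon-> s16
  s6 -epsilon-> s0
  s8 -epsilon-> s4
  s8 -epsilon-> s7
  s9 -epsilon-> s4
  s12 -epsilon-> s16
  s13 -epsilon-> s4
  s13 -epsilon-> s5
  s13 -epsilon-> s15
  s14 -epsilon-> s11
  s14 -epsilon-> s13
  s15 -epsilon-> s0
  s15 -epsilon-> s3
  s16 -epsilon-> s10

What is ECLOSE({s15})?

{s0, s1, s2, s3, s4, s6, s10, s15, s16}

Start with {s15}.
From s15 via epsilon: add s0, s3.
From s0 via epsilon: add s16.
From s3 via epsilon: add s2.
From s2 via epsilon: add s4.
From s16 via epsilon: add s10.
From s4 via epsilon: add s1, s6.
No new states can be added; the closed set is {s0, s1, s2, s3, s4, s6, s10, s15, s16}.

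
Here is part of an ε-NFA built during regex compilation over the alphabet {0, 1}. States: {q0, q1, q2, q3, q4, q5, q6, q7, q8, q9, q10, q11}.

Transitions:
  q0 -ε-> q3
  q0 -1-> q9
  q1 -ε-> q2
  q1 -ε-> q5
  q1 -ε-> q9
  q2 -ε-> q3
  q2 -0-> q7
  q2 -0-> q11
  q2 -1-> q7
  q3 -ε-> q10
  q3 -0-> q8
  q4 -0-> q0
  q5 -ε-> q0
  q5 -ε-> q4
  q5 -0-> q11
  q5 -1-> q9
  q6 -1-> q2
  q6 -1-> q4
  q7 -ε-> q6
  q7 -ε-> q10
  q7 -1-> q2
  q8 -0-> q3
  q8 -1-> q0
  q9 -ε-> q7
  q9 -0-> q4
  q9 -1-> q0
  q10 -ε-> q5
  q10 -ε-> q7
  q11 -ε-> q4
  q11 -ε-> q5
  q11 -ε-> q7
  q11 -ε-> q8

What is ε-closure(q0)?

Start with {q0}.
From q0 via ε: add q3.
From q3 via ε: add q10.
From q10 via ε: add q5, q7.
From q5 via ε: add q4.
From q7 via ε: add q6.
No new states can be added; the closed set is {q0, q3, q4, q5, q6, q7, q10}.

{q0, q3, q4, q5, q6, q7, q10}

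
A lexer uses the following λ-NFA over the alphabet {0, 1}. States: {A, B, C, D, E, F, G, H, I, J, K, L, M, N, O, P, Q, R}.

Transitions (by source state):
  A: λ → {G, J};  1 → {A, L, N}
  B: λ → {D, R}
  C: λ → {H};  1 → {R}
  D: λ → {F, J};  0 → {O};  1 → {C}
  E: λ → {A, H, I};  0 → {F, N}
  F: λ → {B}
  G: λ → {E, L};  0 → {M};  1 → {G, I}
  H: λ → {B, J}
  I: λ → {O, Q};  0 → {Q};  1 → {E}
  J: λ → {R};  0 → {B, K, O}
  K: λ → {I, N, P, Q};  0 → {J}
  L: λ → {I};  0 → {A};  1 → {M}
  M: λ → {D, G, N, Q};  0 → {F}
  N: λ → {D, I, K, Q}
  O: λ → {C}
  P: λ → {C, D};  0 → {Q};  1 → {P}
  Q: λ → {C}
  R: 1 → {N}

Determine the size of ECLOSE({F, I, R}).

Start with {F, I, R}.
From F via λ: add B.
From I via λ: add O, Q.
From B via λ: add D.
From O via λ: add C.
From C via λ: add H.
From D via λ: add J.
λ-closure = {B, C, D, F, H, I, J, O, Q, R}, which has 10 states.

10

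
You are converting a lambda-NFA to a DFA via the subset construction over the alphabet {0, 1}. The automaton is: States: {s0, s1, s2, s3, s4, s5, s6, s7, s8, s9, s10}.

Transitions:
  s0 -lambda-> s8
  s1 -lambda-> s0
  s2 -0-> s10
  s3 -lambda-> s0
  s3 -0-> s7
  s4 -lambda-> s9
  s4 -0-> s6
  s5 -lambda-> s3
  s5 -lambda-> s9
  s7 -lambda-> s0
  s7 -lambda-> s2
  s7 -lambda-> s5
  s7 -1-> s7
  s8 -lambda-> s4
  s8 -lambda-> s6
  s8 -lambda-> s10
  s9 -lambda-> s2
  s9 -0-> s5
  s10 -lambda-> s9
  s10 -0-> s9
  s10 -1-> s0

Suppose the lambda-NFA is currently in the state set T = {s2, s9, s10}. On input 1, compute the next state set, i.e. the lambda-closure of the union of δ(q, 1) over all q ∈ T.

{s0, s2, s4, s6, s8, s9, s10}

s10 on 1 → {s0}.
No 1-transition from s2, s9.
Union after reading 1: {s0}.
Now take the lambda-closure:
From s0 via lambda: add s8.
From s8 via lambda: add s4, s6, s10.
From s4 via lambda: add s9.
From s9 via lambda: add s2.
No new states can be added; the closed set is {s0, s2, s4, s6, s8, s9, s10}.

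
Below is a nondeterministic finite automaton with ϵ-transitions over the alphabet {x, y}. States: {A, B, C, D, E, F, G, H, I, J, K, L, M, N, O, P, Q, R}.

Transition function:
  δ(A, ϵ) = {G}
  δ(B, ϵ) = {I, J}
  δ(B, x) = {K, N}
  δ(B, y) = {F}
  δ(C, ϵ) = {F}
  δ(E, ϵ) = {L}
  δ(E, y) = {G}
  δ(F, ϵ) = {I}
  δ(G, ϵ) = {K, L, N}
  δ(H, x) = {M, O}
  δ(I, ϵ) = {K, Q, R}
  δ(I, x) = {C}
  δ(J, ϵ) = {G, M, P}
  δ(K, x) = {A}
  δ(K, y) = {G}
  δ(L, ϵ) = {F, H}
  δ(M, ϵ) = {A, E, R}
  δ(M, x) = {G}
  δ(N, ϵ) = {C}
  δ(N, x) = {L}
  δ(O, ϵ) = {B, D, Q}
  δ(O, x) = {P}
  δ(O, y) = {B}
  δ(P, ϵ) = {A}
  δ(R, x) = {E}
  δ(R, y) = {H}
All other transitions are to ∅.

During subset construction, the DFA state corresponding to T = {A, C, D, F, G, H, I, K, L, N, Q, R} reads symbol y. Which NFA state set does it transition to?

K on y → {G}.
R on y → {H}.
No y-transition from A, C, D, F, G, H, I, L, N, Q.
Union after reading y: {G, H}.
Now take the ϵ-closure:
From G via ϵ: add K, L, N.
From L via ϵ: add F.
From N via ϵ: add C.
From F via ϵ: add I.
From I via ϵ: add Q, R.
No new states can be added; the closed set is {C, F, G, H, I, K, L, N, Q, R}.

{C, F, G, H, I, K, L, N, Q, R}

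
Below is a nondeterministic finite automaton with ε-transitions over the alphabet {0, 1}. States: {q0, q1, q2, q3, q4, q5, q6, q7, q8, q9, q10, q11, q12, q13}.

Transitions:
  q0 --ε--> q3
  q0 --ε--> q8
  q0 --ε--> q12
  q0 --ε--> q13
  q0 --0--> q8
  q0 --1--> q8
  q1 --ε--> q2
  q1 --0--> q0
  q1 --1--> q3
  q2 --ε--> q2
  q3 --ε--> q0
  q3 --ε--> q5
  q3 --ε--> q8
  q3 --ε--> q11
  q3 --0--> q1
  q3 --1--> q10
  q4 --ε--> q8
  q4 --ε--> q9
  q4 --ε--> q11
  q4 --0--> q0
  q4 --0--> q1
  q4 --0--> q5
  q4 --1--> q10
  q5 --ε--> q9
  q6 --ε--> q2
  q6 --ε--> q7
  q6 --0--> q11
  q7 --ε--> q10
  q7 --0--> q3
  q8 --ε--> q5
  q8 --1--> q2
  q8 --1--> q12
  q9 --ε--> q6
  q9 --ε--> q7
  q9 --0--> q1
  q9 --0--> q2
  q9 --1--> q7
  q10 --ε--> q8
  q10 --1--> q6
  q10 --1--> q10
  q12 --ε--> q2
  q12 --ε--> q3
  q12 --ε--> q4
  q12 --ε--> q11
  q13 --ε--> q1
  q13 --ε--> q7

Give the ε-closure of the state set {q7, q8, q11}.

Start with {q7, q8, q11}.
From q7 via ε: add q10.
From q8 via ε: add q5.
From q5 via ε: add q9.
From q9 via ε: add q6.
From q6 via ε: add q2.
No new states can be added; the closed set is {q2, q5, q6, q7, q8, q9, q10, q11}.

{q2, q5, q6, q7, q8, q9, q10, q11}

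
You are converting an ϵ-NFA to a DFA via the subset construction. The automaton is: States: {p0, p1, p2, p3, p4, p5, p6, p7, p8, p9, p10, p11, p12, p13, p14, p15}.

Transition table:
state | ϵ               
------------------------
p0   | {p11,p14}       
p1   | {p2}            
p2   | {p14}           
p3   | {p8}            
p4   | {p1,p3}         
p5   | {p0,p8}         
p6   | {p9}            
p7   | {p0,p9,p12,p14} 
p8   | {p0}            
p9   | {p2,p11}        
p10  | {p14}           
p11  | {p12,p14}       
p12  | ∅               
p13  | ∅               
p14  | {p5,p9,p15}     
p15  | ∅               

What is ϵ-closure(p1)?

Start with {p1}.
From p1 via ϵ: add p2.
From p2 via ϵ: add p14.
From p14 via ϵ: add p5, p9, p15.
From p5 via ϵ: add p0, p8.
From p9 via ϵ: add p11.
From p11 via ϵ: add p12.
No new states can be added; the closed set is {p0, p1, p2, p5, p8, p9, p11, p12, p14, p15}.

{p0, p1, p2, p5, p8, p9, p11, p12, p14, p15}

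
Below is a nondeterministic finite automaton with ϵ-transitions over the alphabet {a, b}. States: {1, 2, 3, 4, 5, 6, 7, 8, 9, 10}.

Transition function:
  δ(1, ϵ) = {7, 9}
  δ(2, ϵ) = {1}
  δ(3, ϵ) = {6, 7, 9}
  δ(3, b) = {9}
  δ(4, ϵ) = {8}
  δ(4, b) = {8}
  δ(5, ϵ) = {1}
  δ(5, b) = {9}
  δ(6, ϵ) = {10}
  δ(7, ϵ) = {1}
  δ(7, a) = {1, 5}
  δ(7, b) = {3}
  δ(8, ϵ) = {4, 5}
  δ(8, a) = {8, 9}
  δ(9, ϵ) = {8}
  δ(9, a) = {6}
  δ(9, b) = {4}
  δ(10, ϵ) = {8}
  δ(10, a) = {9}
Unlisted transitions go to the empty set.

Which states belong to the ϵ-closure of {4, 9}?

Start with {4, 9}.
From 4 via ϵ: add 8.
From 8 via ϵ: add 5.
From 5 via ϵ: add 1.
From 1 via ϵ: add 7.
No new states can be added; the closed set is {1, 4, 5, 7, 8, 9}.

{1, 4, 5, 7, 8, 9}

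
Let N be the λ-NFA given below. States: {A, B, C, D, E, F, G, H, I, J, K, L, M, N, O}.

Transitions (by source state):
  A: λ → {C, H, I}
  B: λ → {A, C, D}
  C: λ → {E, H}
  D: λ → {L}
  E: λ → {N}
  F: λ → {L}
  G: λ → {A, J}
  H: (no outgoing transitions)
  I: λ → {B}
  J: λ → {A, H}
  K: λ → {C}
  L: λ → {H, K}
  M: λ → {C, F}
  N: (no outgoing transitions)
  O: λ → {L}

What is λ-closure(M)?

Start with {M}.
From M via λ: add C, F.
From C via λ: add E, H.
From F via λ: add L.
From E via λ: add N.
From L via λ: add K.
No new states can be added; the closed set is {C, E, F, H, K, L, M, N}.

{C, E, F, H, K, L, M, N}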